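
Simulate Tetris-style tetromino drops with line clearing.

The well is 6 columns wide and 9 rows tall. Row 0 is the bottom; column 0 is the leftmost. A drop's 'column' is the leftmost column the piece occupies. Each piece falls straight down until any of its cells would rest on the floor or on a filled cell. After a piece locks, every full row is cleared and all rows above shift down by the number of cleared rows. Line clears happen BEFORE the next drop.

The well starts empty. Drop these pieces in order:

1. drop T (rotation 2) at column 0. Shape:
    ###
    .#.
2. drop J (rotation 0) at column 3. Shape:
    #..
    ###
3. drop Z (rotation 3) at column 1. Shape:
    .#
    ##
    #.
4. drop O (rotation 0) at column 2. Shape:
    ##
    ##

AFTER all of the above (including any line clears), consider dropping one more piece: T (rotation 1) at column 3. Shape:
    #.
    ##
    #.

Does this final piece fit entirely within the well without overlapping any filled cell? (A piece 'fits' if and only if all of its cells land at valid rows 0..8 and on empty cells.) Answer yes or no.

Answer: no

Derivation:
Drop 1: T rot2 at col 0 lands with bottom-row=0; cleared 0 line(s) (total 0); column heights now [2 2 2 0 0 0], max=2
Drop 2: J rot0 at col 3 lands with bottom-row=0; cleared 0 line(s) (total 0); column heights now [2 2 2 2 1 1], max=2
Drop 3: Z rot3 at col 1 lands with bottom-row=2; cleared 0 line(s) (total 0); column heights now [2 4 5 2 1 1], max=5
Drop 4: O rot0 at col 2 lands with bottom-row=5; cleared 0 line(s) (total 0); column heights now [2 4 7 7 1 1], max=7
Test piece T rot1 at col 3 (width 2): heights before test = [2 4 7 7 1 1]; fits = False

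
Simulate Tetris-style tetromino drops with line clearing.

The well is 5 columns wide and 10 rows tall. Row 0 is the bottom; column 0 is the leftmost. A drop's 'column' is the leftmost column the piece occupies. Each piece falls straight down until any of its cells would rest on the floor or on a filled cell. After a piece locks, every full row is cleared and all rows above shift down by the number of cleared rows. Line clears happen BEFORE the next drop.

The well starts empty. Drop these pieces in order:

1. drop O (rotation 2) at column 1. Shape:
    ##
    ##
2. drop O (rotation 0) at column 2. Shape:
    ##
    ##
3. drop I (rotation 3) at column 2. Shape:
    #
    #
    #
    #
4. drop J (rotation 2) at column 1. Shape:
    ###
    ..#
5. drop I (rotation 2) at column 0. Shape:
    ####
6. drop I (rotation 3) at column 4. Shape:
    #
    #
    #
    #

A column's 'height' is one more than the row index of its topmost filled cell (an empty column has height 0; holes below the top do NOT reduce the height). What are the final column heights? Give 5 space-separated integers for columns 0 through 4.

Answer: 10 10 10 10 4

Derivation:
Drop 1: O rot2 at col 1 lands with bottom-row=0; cleared 0 line(s) (total 0); column heights now [0 2 2 0 0], max=2
Drop 2: O rot0 at col 2 lands with bottom-row=2; cleared 0 line(s) (total 0); column heights now [0 2 4 4 0], max=4
Drop 3: I rot3 at col 2 lands with bottom-row=4; cleared 0 line(s) (total 0); column heights now [0 2 8 4 0], max=8
Drop 4: J rot2 at col 1 lands with bottom-row=7; cleared 0 line(s) (total 0); column heights now [0 9 9 9 0], max=9
Drop 5: I rot2 at col 0 lands with bottom-row=9; cleared 0 line(s) (total 0); column heights now [10 10 10 10 0], max=10
Drop 6: I rot3 at col 4 lands with bottom-row=0; cleared 0 line(s) (total 0); column heights now [10 10 10 10 4], max=10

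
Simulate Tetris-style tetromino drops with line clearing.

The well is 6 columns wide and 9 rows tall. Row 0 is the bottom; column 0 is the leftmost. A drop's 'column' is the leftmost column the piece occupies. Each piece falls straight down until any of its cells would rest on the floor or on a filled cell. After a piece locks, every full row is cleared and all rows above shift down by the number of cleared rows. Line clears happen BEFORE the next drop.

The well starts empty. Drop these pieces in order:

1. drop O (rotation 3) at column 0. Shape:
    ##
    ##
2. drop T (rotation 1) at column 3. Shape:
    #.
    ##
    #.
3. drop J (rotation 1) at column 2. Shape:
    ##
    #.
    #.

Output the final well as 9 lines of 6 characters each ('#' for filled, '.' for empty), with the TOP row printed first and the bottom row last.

Drop 1: O rot3 at col 0 lands with bottom-row=0; cleared 0 line(s) (total 0); column heights now [2 2 0 0 0 0], max=2
Drop 2: T rot1 at col 3 lands with bottom-row=0; cleared 0 line(s) (total 0); column heights now [2 2 0 3 2 0], max=3
Drop 3: J rot1 at col 2 lands with bottom-row=1; cleared 0 line(s) (total 0); column heights now [2 2 4 4 2 0], max=4

Answer: ......
......
......
......
......
..##..
..##..
#####.
##.#..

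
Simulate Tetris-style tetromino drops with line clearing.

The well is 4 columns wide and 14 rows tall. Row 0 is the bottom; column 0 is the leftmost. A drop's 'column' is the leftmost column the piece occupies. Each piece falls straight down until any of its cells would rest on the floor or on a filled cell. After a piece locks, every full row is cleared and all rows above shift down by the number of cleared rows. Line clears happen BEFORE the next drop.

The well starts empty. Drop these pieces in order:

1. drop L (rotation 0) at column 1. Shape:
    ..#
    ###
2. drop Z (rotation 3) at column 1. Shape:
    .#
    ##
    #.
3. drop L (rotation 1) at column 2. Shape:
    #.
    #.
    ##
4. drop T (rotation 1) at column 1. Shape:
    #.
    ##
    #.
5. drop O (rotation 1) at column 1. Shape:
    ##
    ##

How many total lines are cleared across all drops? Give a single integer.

Answer: 0

Derivation:
Drop 1: L rot0 at col 1 lands with bottom-row=0; cleared 0 line(s) (total 0); column heights now [0 1 1 2], max=2
Drop 2: Z rot3 at col 1 lands with bottom-row=1; cleared 0 line(s) (total 0); column heights now [0 3 4 2], max=4
Drop 3: L rot1 at col 2 lands with bottom-row=4; cleared 0 line(s) (total 0); column heights now [0 3 7 5], max=7
Drop 4: T rot1 at col 1 lands with bottom-row=6; cleared 0 line(s) (total 0); column heights now [0 9 8 5], max=9
Drop 5: O rot1 at col 1 lands with bottom-row=9; cleared 0 line(s) (total 0); column heights now [0 11 11 5], max=11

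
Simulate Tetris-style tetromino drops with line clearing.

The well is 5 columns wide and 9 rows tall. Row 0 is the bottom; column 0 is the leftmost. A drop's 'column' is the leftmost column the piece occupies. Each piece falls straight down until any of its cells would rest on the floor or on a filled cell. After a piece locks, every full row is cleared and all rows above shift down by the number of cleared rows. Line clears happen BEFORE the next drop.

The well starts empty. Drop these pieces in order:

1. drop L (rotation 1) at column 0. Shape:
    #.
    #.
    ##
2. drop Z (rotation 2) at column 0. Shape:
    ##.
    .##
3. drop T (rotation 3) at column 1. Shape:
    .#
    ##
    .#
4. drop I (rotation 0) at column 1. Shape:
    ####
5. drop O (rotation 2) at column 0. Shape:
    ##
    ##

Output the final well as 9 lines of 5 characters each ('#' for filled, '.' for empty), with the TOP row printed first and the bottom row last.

Drop 1: L rot1 at col 0 lands with bottom-row=0; cleared 0 line(s) (total 0); column heights now [3 1 0 0 0], max=3
Drop 2: Z rot2 at col 0 lands with bottom-row=2; cleared 0 line(s) (total 0); column heights now [4 4 3 0 0], max=4
Drop 3: T rot3 at col 1 lands with bottom-row=3; cleared 0 line(s) (total 0); column heights now [4 5 6 0 0], max=6
Drop 4: I rot0 at col 1 lands with bottom-row=6; cleared 0 line(s) (total 0); column heights now [4 7 7 7 7], max=7
Drop 5: O rot2 at col 0 lands with bottom-row=7; cleared 0 line(s) (total 0); column heights now [9 9 7 7 7], max=9

Answer: ##...
##...
.####
..#..
.##..
###..
###..
#....
##...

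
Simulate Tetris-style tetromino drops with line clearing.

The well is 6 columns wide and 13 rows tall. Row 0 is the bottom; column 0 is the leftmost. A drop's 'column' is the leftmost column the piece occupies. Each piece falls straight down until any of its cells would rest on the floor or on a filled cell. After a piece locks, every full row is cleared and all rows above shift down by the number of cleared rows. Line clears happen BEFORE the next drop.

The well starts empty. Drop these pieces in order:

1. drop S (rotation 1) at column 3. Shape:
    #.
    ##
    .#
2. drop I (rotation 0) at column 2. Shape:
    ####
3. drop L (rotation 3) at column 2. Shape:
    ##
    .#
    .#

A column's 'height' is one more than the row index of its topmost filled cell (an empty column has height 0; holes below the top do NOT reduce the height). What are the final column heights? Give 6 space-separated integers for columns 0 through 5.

Drop 1: S rot1 at col 3 lands with bottom-row=0; cleared 0 line(s) (total 0); column heights now [0 0 0 3 2 0], max=3
Drop 2: I rot0 at col 2 lands with bottom-row=3; cleared 0 line(s) (total 0); column heights now [0 0 4 4 4 4], max=4
Drop 3: L rot3 at col 2 lands with bottom-row=4; cleared 0 line(s) (total 0); column heights now [0 0 7 7 4 4], max=7

Answer: 0 0 7 7 4 4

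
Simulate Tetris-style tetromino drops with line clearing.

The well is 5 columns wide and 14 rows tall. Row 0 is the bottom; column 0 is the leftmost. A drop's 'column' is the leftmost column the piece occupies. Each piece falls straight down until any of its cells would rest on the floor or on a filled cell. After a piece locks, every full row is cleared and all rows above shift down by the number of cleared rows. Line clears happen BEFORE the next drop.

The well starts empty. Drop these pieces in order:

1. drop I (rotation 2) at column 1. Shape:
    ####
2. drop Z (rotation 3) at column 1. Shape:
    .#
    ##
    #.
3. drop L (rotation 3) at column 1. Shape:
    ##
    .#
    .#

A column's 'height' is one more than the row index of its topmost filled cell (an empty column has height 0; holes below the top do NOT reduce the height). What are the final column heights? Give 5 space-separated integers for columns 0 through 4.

Answer: 0 7 7 1 1

Derivation:
Drop 1: I rot2 at col 1 lands with bottom-row=0; cleared 0 line(s) (total 0); column heights now [0 1 1 1 1], max=1
Drop 2: Z rot3 at col 1 lands with bottom-row=1; cleared 0 line(s) (total 0); column heights now [0 3 4 1 1], max=4
Drop 3: L rot3 at col 1 lands with bottom-row=4; cleared 0 line(s) (total 0); column heights now [0 7 7 1 1], max=7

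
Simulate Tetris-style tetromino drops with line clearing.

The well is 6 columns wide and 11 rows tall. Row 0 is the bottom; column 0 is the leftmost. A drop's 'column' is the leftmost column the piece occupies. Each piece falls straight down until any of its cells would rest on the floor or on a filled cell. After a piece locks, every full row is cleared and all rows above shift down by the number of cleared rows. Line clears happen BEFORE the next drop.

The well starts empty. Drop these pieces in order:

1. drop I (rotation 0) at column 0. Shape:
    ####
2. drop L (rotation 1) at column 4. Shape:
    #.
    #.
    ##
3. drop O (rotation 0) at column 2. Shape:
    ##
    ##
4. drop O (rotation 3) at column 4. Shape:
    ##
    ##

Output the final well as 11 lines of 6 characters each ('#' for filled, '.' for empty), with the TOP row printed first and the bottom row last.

Drop 1: I rot0 at col 0 lands with bottom-row=0; cleared 0 line(s) (total 0); column heights now [1 1 1 1 0 0], max=1
Drop 2: L rot1 at col 4 lands with bottom-row=0; cleared 1 line(s) (total 1); column heights now [0 0 0 0 2 0], max=2
Drop 3: O rot0 at col 2 lands with bottom-row=0; cleared 0 line(s) (total 1); column heights now [0 0 2 2 2 0], max=2
Drop 4: O rot3 at col 4 lands with bottom-row=2; cleared 0 line(s) (total 1); column heights now [0 0 2 2 4 4], max=4

Answer: ......
......
......
......
......
......
......
....##
....##
..###.
..###.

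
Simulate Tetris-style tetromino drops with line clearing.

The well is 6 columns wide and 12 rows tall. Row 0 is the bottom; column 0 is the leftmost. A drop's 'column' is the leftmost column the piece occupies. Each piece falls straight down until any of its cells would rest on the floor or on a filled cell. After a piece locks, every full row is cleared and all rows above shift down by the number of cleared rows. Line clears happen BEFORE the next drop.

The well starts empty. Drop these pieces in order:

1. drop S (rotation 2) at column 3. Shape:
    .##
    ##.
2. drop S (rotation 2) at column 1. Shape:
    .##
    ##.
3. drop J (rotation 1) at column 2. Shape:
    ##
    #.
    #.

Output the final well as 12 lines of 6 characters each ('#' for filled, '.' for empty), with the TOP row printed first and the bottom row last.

Answer: ......
......
......
......
......
......
......
..##..
..#...
..#...
..####
.####.

Derivation:
Drop 1: S rot2 at col 3 lands with bottom-row=0; cleared 0 line(s) (total 0); column heights now [0 0 0 1 2 2], max=2
Drop 2: S rot2 at col 1 lands with bottom-row=0; cleared 0 line(s) (total 0); column heights now [0 1 2 2 2 2], max=2
Drop 3: J rot1 at col 2 lands with bottom-row=2; cleared 0 line(s) (total 0); column heights now [0 1 5 5 2 2], max=5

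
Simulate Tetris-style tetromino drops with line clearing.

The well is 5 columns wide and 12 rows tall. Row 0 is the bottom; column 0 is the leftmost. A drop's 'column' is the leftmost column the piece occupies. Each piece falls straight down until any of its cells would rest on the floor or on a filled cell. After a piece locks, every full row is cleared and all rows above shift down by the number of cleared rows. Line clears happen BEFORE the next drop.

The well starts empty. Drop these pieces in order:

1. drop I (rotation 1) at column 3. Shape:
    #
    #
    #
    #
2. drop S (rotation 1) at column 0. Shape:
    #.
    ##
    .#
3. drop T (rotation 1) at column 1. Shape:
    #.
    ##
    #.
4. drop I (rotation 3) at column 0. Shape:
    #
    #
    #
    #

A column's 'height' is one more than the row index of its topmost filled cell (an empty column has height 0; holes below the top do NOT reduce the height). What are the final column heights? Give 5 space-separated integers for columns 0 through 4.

Drop 1: I rot1 at col 3 lands with bottom-row=0; cleared 0 line(s) (total 0); column heights now [0 0 0 4 0], max=4
Drop 2: S rot1 at col 0 lands with bottom-row=0; cleared 0 line(s) (total 0); column heights now [3 2 0 4 0], max=4
Drop 3: T rot1 at col 1 lands with bottom-row=2; cleared 0 line(s) (total 0); column heights now [3 5 4 4 0], max=5
Drop 4: I rot3 at col 0 lands with bottom-row=3; cleared 0 line(s) (total 0); column heights now [7 5 4 4 0], max=7

Answer: 7 5 4 4 0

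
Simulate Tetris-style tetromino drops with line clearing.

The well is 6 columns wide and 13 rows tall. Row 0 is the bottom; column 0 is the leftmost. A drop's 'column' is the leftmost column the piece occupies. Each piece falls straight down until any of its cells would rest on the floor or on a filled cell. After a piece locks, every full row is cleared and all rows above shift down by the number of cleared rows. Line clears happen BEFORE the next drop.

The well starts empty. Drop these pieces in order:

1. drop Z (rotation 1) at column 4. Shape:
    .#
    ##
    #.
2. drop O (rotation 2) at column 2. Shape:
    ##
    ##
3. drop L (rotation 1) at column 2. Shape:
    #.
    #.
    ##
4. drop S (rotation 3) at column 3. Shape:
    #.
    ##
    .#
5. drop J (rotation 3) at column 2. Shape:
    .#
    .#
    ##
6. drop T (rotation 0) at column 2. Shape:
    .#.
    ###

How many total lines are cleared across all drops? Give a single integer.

Drop 1: Z rot1 at col 4 lands with bottom-row=0; cleared 0 line(s) (total 0); column heights now [0 0 0 0 2 3], max=3
Drop 2: O rot2 at col 2 lands with bottom-row=0; cleared 0 line(s) (total 0); column heights now [0 0 2 2 2 3], max=3
Drop 3: L rot1 at col 2 lands with bottom-row=2; cleared 0 line(s) (total 0); column heights now [0 0 5 3 2 3], max=5
Drop 4: S rot3 at col 3 lands with bottom-row=2; cleared 0 line(s) (total 0); column heights now [0 0 5 5 4 3], max=5
Drop 5: J rot3 at col 2 lands with bottom-row=5; cleared 0 line(s) (total 0); column heights now [0 0 6 8 4 3], max=8
Drop 6: T rot0 at col 2 lands with bottom-row=8; cleared 0 line(s) (total 0); column heights now [0 0 9 10 9 3], max=10

Answer: 0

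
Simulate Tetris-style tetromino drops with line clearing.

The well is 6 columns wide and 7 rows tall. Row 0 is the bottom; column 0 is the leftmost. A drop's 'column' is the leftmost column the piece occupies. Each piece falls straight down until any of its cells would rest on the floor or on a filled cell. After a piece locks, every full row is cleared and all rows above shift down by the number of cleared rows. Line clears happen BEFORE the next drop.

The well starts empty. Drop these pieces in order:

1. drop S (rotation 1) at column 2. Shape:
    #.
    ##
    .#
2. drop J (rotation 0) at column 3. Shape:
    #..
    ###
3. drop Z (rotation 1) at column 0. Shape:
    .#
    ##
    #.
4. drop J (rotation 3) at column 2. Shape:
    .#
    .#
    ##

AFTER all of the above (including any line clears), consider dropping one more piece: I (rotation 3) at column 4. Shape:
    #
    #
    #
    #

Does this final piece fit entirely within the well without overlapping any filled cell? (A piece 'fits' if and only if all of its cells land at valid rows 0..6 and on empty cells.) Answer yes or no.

Answer: yes

Derivation:
Drop 1: S rot1 at col 2 lands with bottom-row=0; cleared 0 line(s) (total 0); column heights now [0 0 3 2 0 0], max=3
Drop 2: J rot0 at col 3 lands with bottom-row=2; cleared 0 line(s) (total 0); column heights now [0 0 3 4 3 3], max=4
Drop 3: Z rot1 at col 0 lands with bottom-row=0; cleared 0 line(s) (total 0); column heights now [2 3 3 4 3 3], max=4
Drop 4: J rot3 at col 2 lands with bottom-row=4; cleared 0 line(s) (total 0); column heights now [2 3 5 7 3 3], max=7
Test piece I rot3 at col 4 (width 1): heights before test = [2 3 5 7 3 3]; fits = True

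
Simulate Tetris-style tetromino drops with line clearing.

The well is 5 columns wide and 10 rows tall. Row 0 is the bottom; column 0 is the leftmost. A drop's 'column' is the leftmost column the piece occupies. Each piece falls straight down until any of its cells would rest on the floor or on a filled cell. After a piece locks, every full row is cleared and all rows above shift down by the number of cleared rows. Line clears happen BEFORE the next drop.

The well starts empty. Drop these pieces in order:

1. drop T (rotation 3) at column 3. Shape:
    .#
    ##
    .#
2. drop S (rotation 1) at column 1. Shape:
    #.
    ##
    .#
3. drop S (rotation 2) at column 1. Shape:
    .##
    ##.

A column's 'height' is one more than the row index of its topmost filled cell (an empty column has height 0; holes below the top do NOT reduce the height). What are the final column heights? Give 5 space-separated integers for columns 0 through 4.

Answer: 0 4 5 5 3

Derivation:
Drop 1: T rot3 at col 3 lands with bottom-row=0; cleared 0 line(s) (total 0); column heights now [0 0 0 2 3], max=3
Drop 2: S rot1 at col 1 lands with bottom-row=0; cleared 0 line(s) (total 0); column heights now [0 3 2 2 3], max=3
Drop 3: S rot2 at col 1 lands with bottom-row=3; cleared 0 line(s) (total 0); column heights now [0 4 5 5 3], max=5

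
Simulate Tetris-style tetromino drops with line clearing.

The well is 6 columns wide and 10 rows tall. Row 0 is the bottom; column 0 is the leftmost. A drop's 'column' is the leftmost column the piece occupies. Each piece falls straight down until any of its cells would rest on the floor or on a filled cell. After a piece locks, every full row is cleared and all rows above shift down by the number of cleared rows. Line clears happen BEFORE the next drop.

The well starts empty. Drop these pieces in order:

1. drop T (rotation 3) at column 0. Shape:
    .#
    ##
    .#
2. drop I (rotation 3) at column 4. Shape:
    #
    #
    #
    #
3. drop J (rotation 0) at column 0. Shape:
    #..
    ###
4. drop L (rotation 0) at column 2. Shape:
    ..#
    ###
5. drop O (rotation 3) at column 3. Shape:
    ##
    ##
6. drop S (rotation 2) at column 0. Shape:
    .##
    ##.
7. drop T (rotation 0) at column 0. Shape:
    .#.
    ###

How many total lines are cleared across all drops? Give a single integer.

Answer: 0

Derivation:
Drop 1: T rot3 at col 0 lands with bottom-row=0; cleared 0 line(s) (total 0); column heights now [2 3 0 0 0 0], max=3
Drop 2: I rot3 at col 4 lands with bottom-row=0; cleared 0 line(s) (total 0); column heights now [2 3 0 0 4 0], max=4
Drop 3: J rot0 at col 0 lands with bottom-row=3; cleared 0 line(s) (total 0); column heights now [5 4 4 0 4 0], max=5
Drop 4: L rot0 at col 2 lands with bottom-row=4; cleared 0 line(s) (total 0); column heights now [5 4 5 5 6 0], max=6
Drop 5: O rot3 at col 3 lands with bottom-row=6; cleared 0 line(s) (total 0); column heights now [5 4 5 8 8 0], max=8
Drop 6: S rot2 at col 0 lands with bottom-row=5; cleared 0 line(s) (total 0); column heights now [6 7 7 8 8 0], max=8
Drop 7: T rot0 at col 0 lands with bottom-row=7; cleared 0 line(s) (total 0); column heights now [8 9 8 8 8 0], max=9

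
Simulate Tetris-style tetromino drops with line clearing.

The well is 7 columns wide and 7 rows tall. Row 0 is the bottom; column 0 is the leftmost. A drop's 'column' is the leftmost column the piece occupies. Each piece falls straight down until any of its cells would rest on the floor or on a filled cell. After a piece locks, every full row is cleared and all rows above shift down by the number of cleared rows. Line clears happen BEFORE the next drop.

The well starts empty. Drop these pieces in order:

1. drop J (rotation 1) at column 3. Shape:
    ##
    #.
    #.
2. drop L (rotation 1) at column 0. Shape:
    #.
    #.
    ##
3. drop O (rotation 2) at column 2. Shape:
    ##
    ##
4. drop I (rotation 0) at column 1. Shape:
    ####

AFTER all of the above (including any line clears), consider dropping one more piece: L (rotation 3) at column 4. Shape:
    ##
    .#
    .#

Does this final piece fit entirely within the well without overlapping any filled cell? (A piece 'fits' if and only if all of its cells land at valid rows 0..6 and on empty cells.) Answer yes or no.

Drop 1: J rot1 at col 3 lands with bottom-row=0; cleared 0 line(s) (total 0); column heights now [0 0 0 3 3 0 0], max=3
Drop 2: L rot1 at col 0 lands with bottom-row=0; cleared 0 line(s) (total 0); column heights now [3 1 0 3 3 0 0], max=3
Drop 3: O rot2 at col 2 lands with bottom-row=3; cleared 0 line(s) (total 0); column heights now [3 1 5 5 3 0 0], max=5
Drop 4: I rot0 at col 1 lands with bottom-row=5; cleared 0 line(s) (total 0); column heights now [3 6 6 6 6 0 0], max=6
Test piece L rot3 at col 4 (width 2): heights before test = [3 6 6 6 6 0 0]; fits = True

Answer: yes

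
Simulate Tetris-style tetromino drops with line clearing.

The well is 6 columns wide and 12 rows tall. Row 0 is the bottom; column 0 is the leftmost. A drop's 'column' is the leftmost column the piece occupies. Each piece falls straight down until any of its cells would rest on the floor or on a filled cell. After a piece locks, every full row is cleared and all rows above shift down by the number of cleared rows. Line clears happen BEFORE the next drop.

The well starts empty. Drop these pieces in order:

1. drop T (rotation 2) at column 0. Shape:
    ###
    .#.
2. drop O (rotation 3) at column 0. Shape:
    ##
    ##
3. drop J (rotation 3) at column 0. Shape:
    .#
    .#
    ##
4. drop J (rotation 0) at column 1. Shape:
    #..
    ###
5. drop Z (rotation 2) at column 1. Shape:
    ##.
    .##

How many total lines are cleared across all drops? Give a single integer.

Drop 1: T rot2 at col 0 lands with bottom-row=0; cleared 0 line(s) (total 0); column heights now [2 2 2 0 0 0], max=2
Drop 2: O rot3 at col 0 lands with bottom-row=2; cleared 0 line(s) (total 0); column heights now [4 4 2 0 0 0], max=4
Drop 3: J rot3 at col 0 lands with bottom-row=4; cleared 0 line(s) (total 0); column heights now [5 7 2 0 0 0], max=7
Drop 4: J rot0 at col 1 lands with bottom-row=7; cleared 0 line(s) (total 0); column heights now [5 9 8 8 0 0], max=9
Drop 5: Z rot2 at col 1 lands with bottom-row=8; cleared 0 line(s) (total 0); column heights now [5 10 10 9 0 0], max=10

Answer: 0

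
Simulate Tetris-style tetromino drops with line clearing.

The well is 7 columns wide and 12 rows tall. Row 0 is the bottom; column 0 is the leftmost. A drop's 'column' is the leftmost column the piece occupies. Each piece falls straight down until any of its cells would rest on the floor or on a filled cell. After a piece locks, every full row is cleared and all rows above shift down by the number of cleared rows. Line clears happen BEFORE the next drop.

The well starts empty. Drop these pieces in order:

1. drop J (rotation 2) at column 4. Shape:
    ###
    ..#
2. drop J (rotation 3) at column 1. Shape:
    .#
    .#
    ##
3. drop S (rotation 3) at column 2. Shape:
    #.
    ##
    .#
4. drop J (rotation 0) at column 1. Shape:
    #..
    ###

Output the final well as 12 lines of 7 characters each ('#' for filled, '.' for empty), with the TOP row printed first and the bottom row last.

Drop 1: J rot2 at col 4 lands with bottom-row=0; cleared 0 line(s) (total 0); column heights now [0 0 0 0 2 2 2], max=2
Drop 2: J rot3 at col 1 lands with bottom-row=0; cleared 0 line(s) (total 0); column heights now [0 1 3 0 2 2 2], max=3
Drop 3: S rot3 at col 2 lands with bottom-row=2; cleared 0 line(s) (total 0); column heights now [0 1 5 4 2 2 2], max=5
Drop 4: J rot0 at col 1 lands with bottom-row=5; cleared 0 line(s) (total 0); column heights now [0 7 6 6 2 2 2], max=7

Answer: .......
.......
.......
.......
.......
.#.....
.###...
..#....
..##...
..##...
..#.###
.##...#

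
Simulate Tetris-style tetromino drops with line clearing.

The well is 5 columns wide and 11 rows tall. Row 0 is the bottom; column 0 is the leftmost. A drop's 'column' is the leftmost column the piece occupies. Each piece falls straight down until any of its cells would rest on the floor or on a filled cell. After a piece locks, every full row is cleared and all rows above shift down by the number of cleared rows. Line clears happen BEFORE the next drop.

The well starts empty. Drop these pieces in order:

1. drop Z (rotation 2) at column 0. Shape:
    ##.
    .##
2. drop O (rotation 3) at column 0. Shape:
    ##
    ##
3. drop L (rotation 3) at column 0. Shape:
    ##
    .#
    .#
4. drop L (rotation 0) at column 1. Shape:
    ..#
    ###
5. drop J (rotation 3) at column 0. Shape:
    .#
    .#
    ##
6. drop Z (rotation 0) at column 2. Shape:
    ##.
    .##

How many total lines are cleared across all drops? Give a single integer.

Answer: 0

Derivation:
Drop 1: Z rot2 at col 0 lands with bottom-row=0; cleared 0 line(s) (total 0); column heights now [2 2 1 0 0], max=2
Drop 2: O rot3 at col 0 lands with bottom-row=2; cleared 0 line(s) (total 0); column heights now [4 4 1 0 0], max=4
Drop 3: L rot3 at col 0 lands with bottom-row=4; cleared 0 line(s) (total 0); column heights now [7 7 1 0 0], max=7
Drop 4: L rot0 at col 1 lands with bottom-row=7; cleared 0 line(s) (total 0); column heights now [7 8 8 9 0], max=9
Drop 5: J rot3 at col 0 lands with bottom-row=8; cleared 0 line(s) (total 0); column heights now [9 11 8 9 0], max=11
Drop 6: Z rot0 at col 2 lands with bottom-row=9; cleared 0 line(s) (total 0); column heights now [9 11 11 11 10], max=11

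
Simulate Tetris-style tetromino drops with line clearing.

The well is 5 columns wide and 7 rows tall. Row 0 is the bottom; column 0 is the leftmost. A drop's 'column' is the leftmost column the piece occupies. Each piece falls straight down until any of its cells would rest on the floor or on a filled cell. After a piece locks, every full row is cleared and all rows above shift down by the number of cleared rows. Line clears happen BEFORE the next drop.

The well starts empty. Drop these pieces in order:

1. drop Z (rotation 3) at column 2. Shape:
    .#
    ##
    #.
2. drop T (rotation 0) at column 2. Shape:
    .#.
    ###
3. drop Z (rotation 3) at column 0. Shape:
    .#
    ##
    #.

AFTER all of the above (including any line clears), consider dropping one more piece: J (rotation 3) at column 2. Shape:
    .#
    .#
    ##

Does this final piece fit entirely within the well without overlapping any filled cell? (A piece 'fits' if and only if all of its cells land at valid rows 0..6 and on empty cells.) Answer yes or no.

Drop 1: Z rot3 at col 2 lands with bottom-row=0; cleared 0 line(s) (total 0); column heights now [0 0 2 3 0], max=3
Drop 2: T rot0 at col 2 lands with bottom-row=3; cleared 0 line(s) (total 0); column heights now [0 0 4 5 4], max=5
Drop 3: Z rot3 at col 0 lands with bottom-row=0; cleared 0 line(s) (total 0); column heights now [2 3 4 5 4], max=5
Test piece J rot3 at col 2 (width 2): heights before test = [2 3 4 5 4]; fits = False

Answer: no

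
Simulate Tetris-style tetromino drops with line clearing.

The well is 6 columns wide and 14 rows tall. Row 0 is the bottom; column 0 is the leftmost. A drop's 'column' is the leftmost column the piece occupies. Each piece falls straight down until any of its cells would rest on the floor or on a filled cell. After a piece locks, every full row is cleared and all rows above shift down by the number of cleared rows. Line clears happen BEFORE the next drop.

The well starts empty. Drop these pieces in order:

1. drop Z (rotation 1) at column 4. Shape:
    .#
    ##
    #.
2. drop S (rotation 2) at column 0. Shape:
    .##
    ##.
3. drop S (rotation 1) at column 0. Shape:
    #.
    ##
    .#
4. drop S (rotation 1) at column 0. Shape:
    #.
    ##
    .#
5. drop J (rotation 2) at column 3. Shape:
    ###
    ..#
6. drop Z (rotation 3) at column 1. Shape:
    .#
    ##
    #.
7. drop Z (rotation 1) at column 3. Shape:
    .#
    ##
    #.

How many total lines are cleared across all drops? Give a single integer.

Drop 1: Z rot1 at col 4 lands with bottom-row=0; cleared 0 line(s) (total 0); column heights now [0 0 0 0 2 3], max=3
Drop 2: S rot2 at col 0 lands with bottom-row=0; cleared 0 line(s) (total 0); column heights now [1 2 2 0 2 3], max=3
Drop 3: S rot1 at col 0 lands with bottom-row=2; cleared 0 line(s) (total 0); column heights now [5 4 2 0 2 3], max=5
Drop 4: S rot1 at col 0 lands with bottom-row=4; cleared 0 line(s) (total 0); column heights now [7 6 2 0 2 3], max=7
Drop 5: J rot2 at col 3 lands with bottom-row=3; cleared 0 line(s) (total 0); column heights now [7 6 2 5 5 5], max=7
Drop 6: Z rot3 at col 1 lands with bottom-row=6; cleared 0 line(s) (total 0); column heights now [7 8 9 5 5 5], max=9
Drop 7: Z rot1 at col 3 lands with bottom-row=5; cleared 0 line(s) (total 0); column heights now [7 8 9 7 8 5], max=9

Answer: 0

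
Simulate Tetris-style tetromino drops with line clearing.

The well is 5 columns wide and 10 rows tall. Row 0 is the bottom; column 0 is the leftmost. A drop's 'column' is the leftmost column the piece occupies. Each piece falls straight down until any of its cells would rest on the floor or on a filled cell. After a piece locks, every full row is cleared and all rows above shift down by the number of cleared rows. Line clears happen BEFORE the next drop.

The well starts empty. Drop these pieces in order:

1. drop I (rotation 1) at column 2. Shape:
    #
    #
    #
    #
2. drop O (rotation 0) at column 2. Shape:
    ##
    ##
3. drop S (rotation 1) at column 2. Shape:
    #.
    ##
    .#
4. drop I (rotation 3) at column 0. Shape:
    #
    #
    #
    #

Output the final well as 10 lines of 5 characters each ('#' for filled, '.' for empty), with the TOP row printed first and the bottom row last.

Answer: .....
..#..
..##.
...#.
..##.
..##.
#.#..
#.#..
#.#..
#.#..

Derivation:
Drop 1: I rot1 at col 2 lands with bottom-row=0; cleared 0 line(s) (total 0); column heights now [0 0 4 0 0], max=4
Drop 2: O rot0 at col 2 lands with bottom-row=4; cleared 0 line(s) (total 0); column heights now [0 0 6 6 0], max=6
Drop 3: S rot1 at col 2 lands with bottom-row=6; cleared 0 line(s) (total 0); column heights now [0 0 9 8 0], max=9
Drop 4: I rot3 at col 0 lands with bottom-row=0; cleared 0 line(s) (total 0); column heights now [4 0 9 8 0], max=9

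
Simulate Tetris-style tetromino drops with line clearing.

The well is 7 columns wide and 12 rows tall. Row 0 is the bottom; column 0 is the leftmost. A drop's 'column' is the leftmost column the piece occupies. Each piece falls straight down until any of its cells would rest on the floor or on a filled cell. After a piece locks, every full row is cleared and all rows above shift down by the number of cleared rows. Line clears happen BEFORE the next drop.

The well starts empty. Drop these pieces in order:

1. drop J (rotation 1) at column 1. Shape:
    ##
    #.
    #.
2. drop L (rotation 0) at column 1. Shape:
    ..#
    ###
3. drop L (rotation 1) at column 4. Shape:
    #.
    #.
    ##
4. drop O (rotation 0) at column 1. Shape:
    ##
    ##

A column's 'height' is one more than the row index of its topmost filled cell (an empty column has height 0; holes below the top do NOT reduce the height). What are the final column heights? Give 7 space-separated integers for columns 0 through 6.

Drop 1: J rot1 at col 1 lands with bottom-row=0; cleared 0 line(s) (total 0); column heights now [0 3 3 0 0 0 0], max=3
Drop 2: L rot0 at col 1 lands with bottom-row=3; cleared 0 line(s) (total 0); column heights now [0 4 4 5 0 0 0], max=5
Drop 3: L rot1 at col 4 lands with bottom-row=0; cleared 0 line(s) (total 0); column heights now [0 4 4 5 3 1 0], max=5
Drop 4: O rot0 at col 1 lands with bottom-row=4; cleared 0 line(s) (total 0); column heights now [0 6 6 5 3 1 0], max=6

Answer: 0 6 6 5 3 1 0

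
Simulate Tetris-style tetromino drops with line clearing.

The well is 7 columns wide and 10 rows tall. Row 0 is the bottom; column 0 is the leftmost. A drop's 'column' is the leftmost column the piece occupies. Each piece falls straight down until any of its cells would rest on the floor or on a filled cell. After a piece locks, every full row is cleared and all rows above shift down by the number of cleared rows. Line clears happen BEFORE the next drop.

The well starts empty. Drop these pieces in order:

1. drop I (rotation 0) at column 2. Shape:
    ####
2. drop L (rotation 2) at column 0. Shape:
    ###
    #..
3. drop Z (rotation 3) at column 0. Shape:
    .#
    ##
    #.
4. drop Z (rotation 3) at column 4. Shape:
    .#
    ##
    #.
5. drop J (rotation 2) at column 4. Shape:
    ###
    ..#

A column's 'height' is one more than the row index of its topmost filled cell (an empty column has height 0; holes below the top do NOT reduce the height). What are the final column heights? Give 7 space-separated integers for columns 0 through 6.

Answer: 4 5 2 1 5 5 5

Derivation:
Drop 1: I rot0 at col 2 lands with bottom-row=0; cleared 0 line(s) (total 0); column heights now [0 0 1 1 1 1 0], max=1
Drop 2: L rot2 at col 0 lands with bottom-row=0; cleared 0 line(s) (total 0); column heights now [2 2 2 1 1 1 0], max=2
Drop 3: Z rot3 at col 0 lands with bottom-row=2; cleared 0 line(s) (total 0); column heights now [4 5 2 1 1 1 0], max=5
Drop 4: Z rot3 at col 4 lands with bottom-row=1; cleared 0 line(s) (total 0); column heights now [4 5 2 1 3 4 0], max=5
Drop 5: J rot2 at col 4 lands with bottom-row=3; cleared 0 line(s) (total 0); column heights now [4 5 2 1 5 5 5], max=5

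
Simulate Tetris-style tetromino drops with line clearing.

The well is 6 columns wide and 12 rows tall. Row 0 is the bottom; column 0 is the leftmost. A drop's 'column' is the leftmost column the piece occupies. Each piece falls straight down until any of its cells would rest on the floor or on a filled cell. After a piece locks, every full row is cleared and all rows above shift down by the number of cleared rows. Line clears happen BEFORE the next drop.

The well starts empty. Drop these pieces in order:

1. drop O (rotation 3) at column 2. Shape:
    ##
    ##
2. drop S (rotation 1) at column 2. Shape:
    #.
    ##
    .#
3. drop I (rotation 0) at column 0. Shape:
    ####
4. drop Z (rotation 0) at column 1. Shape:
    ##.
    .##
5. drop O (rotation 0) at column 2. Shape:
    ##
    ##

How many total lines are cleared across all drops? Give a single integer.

Answer: 0

Derivation:
Drop 1: O rot3 at col 2 lands with bottom-row=0; cleared 0 line(s) (total 0); column heights now [0 0 2 2 0 0], max=2
Drop 2: S rot1 at col 2 lands with bottom-row=2; cleared 0 line(s) (total 0); column heights now [0 0 5 4 0 0], max=5
Drop 3: I rot0 at col 0 lands with bottom-row=5; cleared 0 line(s) (total 0); column heights now [6 6 6 6 0 0], max=6
Drop 4: Z rot0 at col 1 lands with bottom-row=6; cleared 0 line(s) (total 0); column heights now [6 8 8 7 0 0], max=8
Drop 5: O rot0 at col 2 lands with bottom-row=8; cleared 0 line(s) (total 0); column heights now [6 8 10 10 0 0], max=10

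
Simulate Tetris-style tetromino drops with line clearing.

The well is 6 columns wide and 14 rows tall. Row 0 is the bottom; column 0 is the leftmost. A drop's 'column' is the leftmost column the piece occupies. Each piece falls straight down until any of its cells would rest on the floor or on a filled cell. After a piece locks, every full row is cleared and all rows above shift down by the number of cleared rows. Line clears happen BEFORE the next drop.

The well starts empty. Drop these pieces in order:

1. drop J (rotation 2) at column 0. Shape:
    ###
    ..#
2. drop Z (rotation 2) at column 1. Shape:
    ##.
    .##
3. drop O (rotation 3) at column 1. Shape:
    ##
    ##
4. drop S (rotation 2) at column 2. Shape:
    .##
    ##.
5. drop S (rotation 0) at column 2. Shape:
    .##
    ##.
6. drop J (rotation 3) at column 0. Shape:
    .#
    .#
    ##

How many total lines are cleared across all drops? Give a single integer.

Answer: 0

Derivation:
Drop 1: J rot2 at col 0 lands with bottom-row=0; cleared 0 line(s) (total 0); column heights now [2 2 2 0 0 0], max=2
Drop 2: Z rot2 at col 1 lands with bottom-row=2; cleared 0 line(s) (total 0); column heights now [2 4 4 3 0 0], max=4
Drop 3: O rot3 at col 1 lands with bottom-row=4; cleared 0 line(s) (total 0); column heights now [2 6 6 3 0 0], max=6
Drop 4: S rot2 at col 2 lands with bottom-row=6; cleared 0 line(s) (total 0); column heights now [2 6 7 8 8 0], max=8
Drop 5: S rot0 at col 2 lands with bottom-row=8; cleared 0 line(s) (total 0); column heights now [2 6 9 10 10 0], max=10
Drop 6: J rot3 at col 0 lands with bottom-row=6; cleared 0 line(s) (total 0); column heights now [7 9 9 10 10 0], max=10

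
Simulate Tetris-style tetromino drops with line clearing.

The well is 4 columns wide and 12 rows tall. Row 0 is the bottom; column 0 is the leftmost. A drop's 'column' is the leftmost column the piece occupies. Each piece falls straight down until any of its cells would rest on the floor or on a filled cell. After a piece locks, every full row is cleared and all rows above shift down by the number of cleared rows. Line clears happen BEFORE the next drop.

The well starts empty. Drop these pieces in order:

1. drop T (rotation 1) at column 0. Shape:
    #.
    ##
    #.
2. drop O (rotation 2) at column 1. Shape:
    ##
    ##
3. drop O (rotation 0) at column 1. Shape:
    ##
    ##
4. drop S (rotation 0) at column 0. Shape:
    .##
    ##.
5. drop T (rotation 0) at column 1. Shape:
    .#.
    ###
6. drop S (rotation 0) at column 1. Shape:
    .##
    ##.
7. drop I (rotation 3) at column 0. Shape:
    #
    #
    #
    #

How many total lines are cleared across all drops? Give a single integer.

Answer: 1

Derivation:
Drop 1: T rot1 at col 0 lands with bottom-row=0; cleared 0 line(s) (total 0); column heights now [3 2 0 0], max=3
Drop 2: O rot2 at col 1 lands with bottom-row=2; cleared 0 line(s) (total 0); column heights now [3 4 4 0], max=4
Drop 3: O rot0 at col 1 lands with bottom-row=4; cleared 0 line(s) (total 0); column heights now [3 6 6 0], max=6
Drop 4: S rot0 at col 0 lands with bottom-row=6; cleared 0 line(s) (total 0); column heights now [7 8 8 0], max=8
Drop 5: T rot0 at col 1 lands with bottom-row=8; cleared 0 line(s) (total 0); column heights now [7 9 10 9], max=10
Drop 6: S rot0 at col 1 lands with bottom-row=10; cleared 0 line(s) (total 0); column heights now [7 11 12 12], max=12
Drop 7: I rot3 at col 0 lands with bottom-row=7; cleared 1 line(s) (total 1); column heights now [10 10 11 11], max=11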